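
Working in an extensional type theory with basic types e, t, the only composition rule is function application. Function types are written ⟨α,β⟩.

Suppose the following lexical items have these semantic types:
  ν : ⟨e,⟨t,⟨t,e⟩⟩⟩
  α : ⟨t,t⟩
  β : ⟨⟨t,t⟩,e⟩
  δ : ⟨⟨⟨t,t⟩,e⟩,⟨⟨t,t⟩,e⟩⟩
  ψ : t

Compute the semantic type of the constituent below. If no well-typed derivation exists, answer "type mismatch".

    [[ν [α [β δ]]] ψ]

⟨t,e⟩

At [β δ], δ : ⟨⟨⟨t,t⟩,e⟩,⟨⟨t,t⟩,e⟩⟩ takes β : ⟨⟨t,t⟩,e⟩, giving ⟨⟨t,t⟩,e⟩.
At [α [β δ]], [β δ] : ⟨⟨t,t⟩,e⟩ takes α : ⟨t,t⟩, giving e.
At [ν [α [β δ]]], ν : ⟨e,⟨t,⟨t,e⟩⟩⟩ takes [α [β δ]] : e, giving ⟨t,⟨t,e⟩⟩.
At [[ν [α [β δ]]] ψ], [ν [α [β δ]]] : ⟨t,⟨t,e⟩⟩ takes ψ : t, giving ⟨t,e⟩.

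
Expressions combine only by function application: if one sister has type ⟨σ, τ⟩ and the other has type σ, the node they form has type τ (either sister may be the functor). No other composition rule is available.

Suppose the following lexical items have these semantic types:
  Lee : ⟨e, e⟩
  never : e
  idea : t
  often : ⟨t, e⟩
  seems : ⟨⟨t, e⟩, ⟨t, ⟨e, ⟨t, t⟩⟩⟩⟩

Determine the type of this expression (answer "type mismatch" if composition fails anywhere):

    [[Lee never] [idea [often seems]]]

⟨t, t⟩

[Lee never] — Lee of type ⟨e, e⟩ combines with never of type e: type e.
[often seems] — seems of type ⟨⟨t, e⟩, ⟨t, ⟨e, ⟨t, t⟩⟩⟩⟩ combines with often of type ⟨t, e⟩: type ⟨t, ⟨e, ⟨t, t⟩⟩⟩.
[idea [often seems]] — [often seems] of type ⟨t, ⟨e, ⟨t, t⟩⟩⟩ combines with idea of type t: type ⟨e, ⟨t, t⟩⟩.
[[Lee never] [idea [often seems]]] — [idea [often seems]] of type ⟨e, ⟨t, t⟩⟩ combines with [Lee never] of type e: type ⟨t, t⟩.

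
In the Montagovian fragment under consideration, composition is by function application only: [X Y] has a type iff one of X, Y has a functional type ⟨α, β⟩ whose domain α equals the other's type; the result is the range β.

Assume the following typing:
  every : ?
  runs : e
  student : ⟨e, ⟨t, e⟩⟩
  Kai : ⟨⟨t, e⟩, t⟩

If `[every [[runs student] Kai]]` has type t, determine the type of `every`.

[every [[runs student] Kai]] must have type t. The sister [[runs student] Kai] has type t; that is not a function onto t, so every must be the functor, of type ⟨t, t⟩.

⟨t, t⟩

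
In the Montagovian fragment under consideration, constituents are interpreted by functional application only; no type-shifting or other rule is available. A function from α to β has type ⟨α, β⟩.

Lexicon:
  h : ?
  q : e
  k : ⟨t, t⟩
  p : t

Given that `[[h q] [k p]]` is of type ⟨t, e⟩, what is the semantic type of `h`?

At [[h q] [k p]] (required: ⟨t, e⟩): [k p] is t, which is not a function with range ⟨t, e⟩; hence [h q] is the functor — type ⟨t, ⟨t, e⟩⟩.
At [h q] (required: ⟨t, ⟨t, e⟩⟩): q is e, which is not a function with range ⟨t, ⟨t, e⟩⟩; hence h is the functor — type ⟨e, ⟨t, ⟨t, e⟩⟩⟩.

⟨e, ⟨t, ⟨t, e⟩⟩⟩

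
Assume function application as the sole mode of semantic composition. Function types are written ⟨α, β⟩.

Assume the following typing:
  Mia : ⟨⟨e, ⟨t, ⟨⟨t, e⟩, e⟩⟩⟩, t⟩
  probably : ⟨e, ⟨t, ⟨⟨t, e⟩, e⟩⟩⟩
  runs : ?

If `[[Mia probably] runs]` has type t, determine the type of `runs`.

⟨t, t⟩

At [[Mia probably] runs] (required: t): [Mia probably] is t, which is not a function with range t; hence runs is the functor — type ⟨t, t⟩.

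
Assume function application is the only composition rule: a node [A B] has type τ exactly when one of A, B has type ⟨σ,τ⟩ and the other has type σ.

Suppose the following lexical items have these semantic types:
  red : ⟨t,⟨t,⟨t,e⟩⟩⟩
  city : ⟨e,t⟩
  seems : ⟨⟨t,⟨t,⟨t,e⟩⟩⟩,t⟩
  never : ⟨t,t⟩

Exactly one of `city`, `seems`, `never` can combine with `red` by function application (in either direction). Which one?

seems

city : ⟨e,t⟩ — red needs t; city needs e; neither fits.
seems — combines: seems : ⟨⟨t,⟨t,⟨t,e⟩⟩⟩,t⟩ takes red : ⟨t,⟨t,⟨t,e⟩⟩⟩ as argument, giving t.
never : ⟨t,t⟩ — red needs t; never needs t; neither fits.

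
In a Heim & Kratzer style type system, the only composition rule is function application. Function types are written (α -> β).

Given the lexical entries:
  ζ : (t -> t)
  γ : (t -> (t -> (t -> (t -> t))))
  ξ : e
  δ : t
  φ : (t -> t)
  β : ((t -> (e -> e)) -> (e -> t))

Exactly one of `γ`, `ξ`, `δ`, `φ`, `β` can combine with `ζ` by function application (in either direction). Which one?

γ : (t -> (t -> (t -> (t -> t)))) — neither side's domain matches the other.
ξ : e — neither side's domain matches the other.
δ — combines: ζ : (t -> t) takes δ : t as argument, giving t.
φ : (t -> t) — neither side's domain matches the other.
β : ((t -> (e -> e)) -> (e -> t)) — neither side's domain matches the other.

δ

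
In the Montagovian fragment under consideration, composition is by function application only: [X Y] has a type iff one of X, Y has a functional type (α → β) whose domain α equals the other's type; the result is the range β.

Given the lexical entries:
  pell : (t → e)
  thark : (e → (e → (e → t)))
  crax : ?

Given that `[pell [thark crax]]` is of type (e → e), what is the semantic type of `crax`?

[pell [thark crax]] is required to be (e → e). pell : (t → e) cannot yield (e → e) as functor, so [thark crax] : ((t → e) → (e → e)).
[thark crax] is required to be ((t → e) → (e → e)). thark : (e → (e → (e → t))) cannot yield ((t → e) → (e → e)) as functor, so crax : ((e → (e → (e → t))) → ((t → e) → (e → e))).

((e → (e → (e → t))) → ((t → e) → (e → e)))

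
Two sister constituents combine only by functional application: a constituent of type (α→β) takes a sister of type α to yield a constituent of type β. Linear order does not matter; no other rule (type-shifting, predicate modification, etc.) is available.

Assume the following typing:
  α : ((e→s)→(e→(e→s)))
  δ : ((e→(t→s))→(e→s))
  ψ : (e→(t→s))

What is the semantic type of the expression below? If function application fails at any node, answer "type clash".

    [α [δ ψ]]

[δ ψ] — δ of type ((e→(t→s))→(e→s)) combines with ψ of type (e→(t→s)): type (e→s).
[α [δ ψ]] — α of type ((e→s)→(e→(e→s))) combines with [δ ψ] of type (e→s): type (e→(e→s)).

(e→(e→s))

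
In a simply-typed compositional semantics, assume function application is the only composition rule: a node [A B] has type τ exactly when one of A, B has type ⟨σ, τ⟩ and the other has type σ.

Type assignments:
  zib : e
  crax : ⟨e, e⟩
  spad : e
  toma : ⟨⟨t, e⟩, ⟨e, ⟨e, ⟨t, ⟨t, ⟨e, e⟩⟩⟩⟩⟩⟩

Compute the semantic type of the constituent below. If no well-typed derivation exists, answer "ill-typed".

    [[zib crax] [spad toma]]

[zib crax]: ⟨e, e⟩ applied to e yields e.
[spad toma]: e with ⟨⟨t, e⟩, ⟨e, ⟨e, ⟨t, ⟨t, ⟨e, e⟩⟩⟩⟩⟩⟩ — neither is a function whose domain matches the other; composition fails here.

ill-typed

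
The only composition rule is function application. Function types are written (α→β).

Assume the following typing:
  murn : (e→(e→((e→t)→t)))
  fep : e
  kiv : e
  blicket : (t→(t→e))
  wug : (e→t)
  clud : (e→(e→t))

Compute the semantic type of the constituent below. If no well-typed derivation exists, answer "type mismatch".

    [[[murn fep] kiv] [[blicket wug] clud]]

type mismatch

[murn fep]: murn is (e→(e→((e→t)→t))), fep is e; result (e→((e→t)→t)).
[[murn fep] kiv]: [murn fep] is (e→((e→t)→t)), kiv is e; result ((e→t)→t).
[blicket wug]: (t→(t→e)) and (e→t) cannot combine by function application — type clash.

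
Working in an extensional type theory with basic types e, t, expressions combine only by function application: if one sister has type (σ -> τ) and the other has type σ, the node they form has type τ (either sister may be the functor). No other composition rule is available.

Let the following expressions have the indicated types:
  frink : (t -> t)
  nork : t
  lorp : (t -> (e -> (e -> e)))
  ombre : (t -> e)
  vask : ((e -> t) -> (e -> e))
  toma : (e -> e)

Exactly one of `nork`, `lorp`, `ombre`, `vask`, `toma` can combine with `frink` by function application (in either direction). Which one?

nork — combines: frink : (t -> t) takes nork : t as argument, giving t.
lorp : (t -> (e -> (e -> e))) — no; frink wants t, and lorp wants t.
ombre : (t -> e) — no; frink wants t, and ombre wants t.
vask : ((e -> t) -> (e -> e)) — no; frink wants t, and vask wants (e -> t).
toma : (e -> e) — no; frink wants t, and toma wants e.

nork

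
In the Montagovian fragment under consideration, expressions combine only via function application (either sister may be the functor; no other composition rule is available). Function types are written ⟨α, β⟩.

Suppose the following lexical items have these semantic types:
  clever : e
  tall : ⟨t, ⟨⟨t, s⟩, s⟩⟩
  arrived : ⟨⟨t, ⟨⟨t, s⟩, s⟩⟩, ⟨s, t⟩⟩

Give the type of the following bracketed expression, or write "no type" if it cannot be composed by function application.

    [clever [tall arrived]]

[tall arrived]: functor arrived : ⟨⟨t, ⟨⟨t, s⟩, s⟩⟩, ⟨s, t⟩⟩, argument tall : ⟨t, ⟨⟨t, s⟩, s⟩⟩; result ⟨s, t⟩.
At [clever [tall arrived]]: neither e nor ⟨s, t⟩ can take the other as argument; the node is ill-typed.

no type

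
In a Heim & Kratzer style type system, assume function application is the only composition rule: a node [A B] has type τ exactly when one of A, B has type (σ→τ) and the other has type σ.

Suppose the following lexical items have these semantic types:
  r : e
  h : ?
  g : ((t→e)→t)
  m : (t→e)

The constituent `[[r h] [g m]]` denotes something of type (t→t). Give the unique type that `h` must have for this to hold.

(e→(t→(t→t)))

[[r h] [g m]] must have type (t→t). The sister [g m] has type t; that is not a function onto (t→t), so [r h] must be the functor, of type (t→(t→t)).
[r h] must have type (t→(t→t)). The sister r has type e; that is not a function onto (t→(t→t)), so h must be the functor, of type (e→(t→(t→t))).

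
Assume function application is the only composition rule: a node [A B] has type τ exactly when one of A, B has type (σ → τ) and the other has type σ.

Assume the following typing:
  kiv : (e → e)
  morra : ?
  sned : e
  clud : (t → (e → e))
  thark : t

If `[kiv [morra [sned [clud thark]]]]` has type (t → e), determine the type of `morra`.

(e → ((e → e) → (t → e)))

[kiv [morra [sned [clud thark]]]] must have type (t → e). The sister kiv has type (e → e); that is not a function onto (t → e), so [morra [sned [clud thark]]] must be the functor, of type ((e → e) → (t → e)).
[morra [sned [clud thark]]] must have type ((e → e) → (t → e)). The sister [sned [clud thark]] has type e; that is not a function onto ((e → e) → (t → e)), so morra must be the functor, of type (e → ((e → e) → (t → e))).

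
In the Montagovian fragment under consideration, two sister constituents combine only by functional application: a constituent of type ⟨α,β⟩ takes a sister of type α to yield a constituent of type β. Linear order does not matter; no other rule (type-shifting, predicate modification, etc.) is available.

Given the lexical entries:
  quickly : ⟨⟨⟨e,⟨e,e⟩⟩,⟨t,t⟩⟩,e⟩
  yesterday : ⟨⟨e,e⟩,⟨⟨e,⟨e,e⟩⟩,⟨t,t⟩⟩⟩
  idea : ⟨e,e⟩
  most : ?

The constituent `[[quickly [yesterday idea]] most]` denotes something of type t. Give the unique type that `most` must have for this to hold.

At [[quickly [yesterday idea]] most] (required: t): [quickly [yesterday idea]] is e, which is not a function with range t; hence most is the functor — type ⟨e,t⟩.

⟨e,t⟩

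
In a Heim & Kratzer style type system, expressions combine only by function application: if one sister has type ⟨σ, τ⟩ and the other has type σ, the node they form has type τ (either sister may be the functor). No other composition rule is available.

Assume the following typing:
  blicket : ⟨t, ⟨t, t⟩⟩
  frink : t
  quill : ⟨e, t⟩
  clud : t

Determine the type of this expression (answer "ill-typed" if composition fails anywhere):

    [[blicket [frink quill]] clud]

[frink quill]: t with ⟨e, t⟩ — neither is a function whose domain matches the other; composition fails here.

ill-typed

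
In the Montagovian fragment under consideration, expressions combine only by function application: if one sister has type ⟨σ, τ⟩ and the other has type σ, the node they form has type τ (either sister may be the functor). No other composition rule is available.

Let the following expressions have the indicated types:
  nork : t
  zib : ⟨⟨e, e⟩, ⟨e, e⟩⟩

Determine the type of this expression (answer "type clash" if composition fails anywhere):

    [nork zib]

At [nork zib]: neither t nor ⟨⟨e, e⟩, ⟨e, e⟩⟩ can take the other as argument; the node is ill-typed.

type clash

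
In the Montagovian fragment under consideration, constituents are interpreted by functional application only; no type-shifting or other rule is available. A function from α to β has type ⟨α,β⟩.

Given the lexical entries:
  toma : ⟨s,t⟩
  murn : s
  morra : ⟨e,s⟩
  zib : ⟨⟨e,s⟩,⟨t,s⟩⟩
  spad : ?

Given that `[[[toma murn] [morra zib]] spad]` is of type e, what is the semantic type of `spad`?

⟨s,e⟩

[[[toma murn] [morra zib]] spad] is required to be e. [[toma murn] [morra zib]] : s cannot yield e as functor, so spad : ⟨s,e⟩.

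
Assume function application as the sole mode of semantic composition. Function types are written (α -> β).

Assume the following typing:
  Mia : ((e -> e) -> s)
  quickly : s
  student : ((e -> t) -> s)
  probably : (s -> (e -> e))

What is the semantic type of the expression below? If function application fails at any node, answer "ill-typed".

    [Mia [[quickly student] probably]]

[quickly student]: s with ((e -> t) -> s) — neither is a function whose domain matches the other; composition fails here.

ill-typed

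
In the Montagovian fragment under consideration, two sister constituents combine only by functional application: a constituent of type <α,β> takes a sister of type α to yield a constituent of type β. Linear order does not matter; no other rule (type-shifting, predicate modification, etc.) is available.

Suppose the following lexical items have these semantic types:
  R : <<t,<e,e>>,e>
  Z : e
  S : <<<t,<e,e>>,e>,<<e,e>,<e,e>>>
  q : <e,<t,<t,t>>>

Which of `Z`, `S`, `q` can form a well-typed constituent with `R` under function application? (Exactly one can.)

Z : e — R needs <t,<e,e>>; Z needs nothing (atomic); neither fits.
S — combines: S : <<<t,<e,e>>,e>,<<e,e>,<e,e>>> takes R : <<t,<e,e>>,e> as argument, giving <<e,e>,<e,e>>.
q : <e,<t,<t,t>>> — R needs <t,<e,e>>; q needs e; neither fits.

S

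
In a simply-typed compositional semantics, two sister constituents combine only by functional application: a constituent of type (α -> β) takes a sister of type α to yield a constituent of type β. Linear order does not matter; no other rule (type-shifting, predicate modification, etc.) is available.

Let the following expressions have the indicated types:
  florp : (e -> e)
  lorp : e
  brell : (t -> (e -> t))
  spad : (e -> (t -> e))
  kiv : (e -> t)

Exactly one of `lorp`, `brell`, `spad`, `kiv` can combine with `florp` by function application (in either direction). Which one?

lorp

lorp — combines: florp : (e -> e) takes lorp : e as argument, giving e.
brell : (t -> (e -> t)) — florp needs e; brell needs t; neither fits.
spad : (e -> (t -> e)) — florp needs e; spad needs e; neither fits.
kiv : (e -> t) — florp needs e; kiv needs e; neither fits.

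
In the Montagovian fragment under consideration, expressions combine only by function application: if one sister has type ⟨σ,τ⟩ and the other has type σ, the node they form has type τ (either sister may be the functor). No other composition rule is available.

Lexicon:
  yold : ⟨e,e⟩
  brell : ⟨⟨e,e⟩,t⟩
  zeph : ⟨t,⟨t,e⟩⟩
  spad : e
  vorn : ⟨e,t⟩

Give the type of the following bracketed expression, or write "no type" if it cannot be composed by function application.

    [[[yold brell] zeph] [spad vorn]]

[yold brell] — brell of type ⟨⟨e,e⟩,t⟩ combines with yold of type ⟨e,e⟩: type t.
[[yold brell] zeph] — zeph of type ⟨t,⟨t,e⟩⟩ combines with [yold brell] of type t: type ⟨t,e⟩.
[spad vorn] — vorn of type ⟨e,t⟩ combines with spad of type e: type t.
[[[yold brell] zeph] [spad vorn]] — [[yold brell] zeph] of type ⟨t,e⟩ combines with [spad vorn] of type t: type e.

e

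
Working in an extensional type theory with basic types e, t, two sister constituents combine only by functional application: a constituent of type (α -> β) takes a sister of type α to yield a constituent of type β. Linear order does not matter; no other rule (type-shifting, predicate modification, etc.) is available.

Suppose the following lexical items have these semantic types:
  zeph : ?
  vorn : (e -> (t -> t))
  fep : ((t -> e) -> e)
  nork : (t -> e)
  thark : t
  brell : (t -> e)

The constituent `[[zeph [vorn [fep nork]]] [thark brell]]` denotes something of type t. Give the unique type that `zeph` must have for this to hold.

((t -> t) -> (e -> t))

[[zeph [vorn [fep nork]]] [thark brell]] must have type t. The sister [thark brell] has type e; that is not a function onto t, so [zeph [vorn [fep nork]]] must be the functor, of type (e -> t).
[zeph [vorn [fep nork]]] must have type (e -> t). The sister [vorn [fep nork]] has type (t -> t); that is not a function onto (e -> t), so zeph must be the functor, of type ((t -> t) -> (e -> t)).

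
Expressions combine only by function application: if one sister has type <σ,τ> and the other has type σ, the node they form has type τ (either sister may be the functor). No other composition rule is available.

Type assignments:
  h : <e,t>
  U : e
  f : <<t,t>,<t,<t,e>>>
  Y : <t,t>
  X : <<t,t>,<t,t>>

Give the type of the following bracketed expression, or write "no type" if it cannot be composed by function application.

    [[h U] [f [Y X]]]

<t,e>

[h U]: <e,t> applied to e yields t.
[Y X]: <<t,t>,<t,t>> applied to <t,t> yields <t,t>.
[f [Y X]]: <<t,t>,<t,<t,e>>> applied to <t,t> yields <t,<t,e>>.
[[h U] [f [Y X]]]: <t,<t,e>> applied to t yields <t,e>.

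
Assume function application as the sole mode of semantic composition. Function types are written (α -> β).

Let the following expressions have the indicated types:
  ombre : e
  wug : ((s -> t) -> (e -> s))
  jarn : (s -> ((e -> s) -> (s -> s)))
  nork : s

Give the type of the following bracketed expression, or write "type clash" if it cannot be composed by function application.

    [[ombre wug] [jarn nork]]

type clash

[ombre wug]: e and ((s -> t) -> (e -> s)) cannot combine by function application — type clash.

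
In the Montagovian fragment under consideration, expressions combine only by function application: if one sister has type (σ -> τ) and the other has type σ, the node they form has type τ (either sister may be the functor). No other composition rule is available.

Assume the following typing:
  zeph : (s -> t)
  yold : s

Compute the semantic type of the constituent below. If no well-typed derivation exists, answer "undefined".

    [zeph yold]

[zeph yold]: zeph is (s -> t), yold is s; result t.

t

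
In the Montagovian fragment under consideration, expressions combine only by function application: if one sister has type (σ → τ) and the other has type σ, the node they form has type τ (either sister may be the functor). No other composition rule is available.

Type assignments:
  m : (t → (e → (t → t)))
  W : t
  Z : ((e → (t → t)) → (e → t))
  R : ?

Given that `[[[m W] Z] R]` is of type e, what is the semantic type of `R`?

[[[m W] Z] R] must have type e. The sister [[m W] Z] has type (e → t); that is not a function onto e, so R must be the functor, of type ((e → t) → e).

((e → t) → e)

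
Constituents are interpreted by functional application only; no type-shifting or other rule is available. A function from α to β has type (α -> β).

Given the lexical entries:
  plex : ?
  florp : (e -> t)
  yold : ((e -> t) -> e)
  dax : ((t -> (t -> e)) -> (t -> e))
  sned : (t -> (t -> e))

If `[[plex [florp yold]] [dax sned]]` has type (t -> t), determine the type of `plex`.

[[plex [florp yold]] [dax sned]] must have type (t -> t). The sister [dax sned] has type (t -> e); that is not a function onto (t -> t), so [plex [florp yold]] must be the functor, of type ((t -> e) -> (t -> t)).
[plex [florp yold]] must have type ((t -> e) -> (t -> t)). The sister [florp yold] has type e; that is not a function onto ((t -> e) -> (t -> t)), so plex must be the functor, of type (e -> ((t -> e) -> (t -> t))).

(e -> ((t -> e) -> (t -> t)))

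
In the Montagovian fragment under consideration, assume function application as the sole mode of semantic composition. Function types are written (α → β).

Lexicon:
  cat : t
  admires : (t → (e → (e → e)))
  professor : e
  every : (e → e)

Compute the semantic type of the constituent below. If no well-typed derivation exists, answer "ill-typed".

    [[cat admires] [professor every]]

At [cat admires], admires : (t → (e → (e → e))) takes cat : t, giving (e → (e → e)).
At [professor every], every : (e → e) takes professor : e, giving e.
At [[cat admires] [professor every]], [cat admires] : (e → (e → e)) takes [professor every] : e, giving (e → e).

(e → e)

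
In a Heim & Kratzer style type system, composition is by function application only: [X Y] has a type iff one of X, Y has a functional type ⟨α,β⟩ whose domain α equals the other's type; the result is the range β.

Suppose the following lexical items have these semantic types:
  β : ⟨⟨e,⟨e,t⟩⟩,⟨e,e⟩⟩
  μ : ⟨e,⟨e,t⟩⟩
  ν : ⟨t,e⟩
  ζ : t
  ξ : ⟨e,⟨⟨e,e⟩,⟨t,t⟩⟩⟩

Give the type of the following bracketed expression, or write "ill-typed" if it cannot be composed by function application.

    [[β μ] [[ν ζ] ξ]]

⟨t,t⟩

[β μ]: functor β : ⟨⟨e,⟨e,t⟩⟩,⟨e,e⟩⟩, argument μ : ⟨e,⟨e,t⟩⟩; result ⟨e,e⟩.
[ν ζ]: functor ν : ⟨t,e⟩, argument ζ : t; result e.
[[ν ζ] ξ]: functor ξ : ⟨e,⟨⟨e,e⟩,⟨t,t⟩⟩⟩, argument [ν ζ] : e; result ⟨⟨e,e⟩,⟨t,t⟩⟩.
[[β μ] [[ν ζ] ξ]]: functor [[ν ζ] ξ] : ⟨⟨e,e⟩,⟨t,t⟩⟩, argument [β μ] : ⟨e,e⟩; result ⟨t,t⟩.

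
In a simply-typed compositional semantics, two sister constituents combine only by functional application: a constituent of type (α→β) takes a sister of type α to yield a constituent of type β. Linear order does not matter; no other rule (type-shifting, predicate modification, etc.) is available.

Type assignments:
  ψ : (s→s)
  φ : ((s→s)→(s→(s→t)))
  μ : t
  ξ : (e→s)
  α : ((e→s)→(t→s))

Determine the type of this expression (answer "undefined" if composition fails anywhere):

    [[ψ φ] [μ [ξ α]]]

[ψ φ]: φ is ((s→s)→(s→(s→t))), ψ is (s→s); result (s→(s→t)).
[ξ α]: α is ((e→s)→(t→s)), ξ is (e→s); result (t→s).
[μ [ξ α]]: [ξ α] is (t→s), μ is t; result s.
[[ψ φ] [μ [ξ α]]]: [ψ φ] is (s→(s→t)), [μ [ξ α]] is s; result (s→t).

(s→t)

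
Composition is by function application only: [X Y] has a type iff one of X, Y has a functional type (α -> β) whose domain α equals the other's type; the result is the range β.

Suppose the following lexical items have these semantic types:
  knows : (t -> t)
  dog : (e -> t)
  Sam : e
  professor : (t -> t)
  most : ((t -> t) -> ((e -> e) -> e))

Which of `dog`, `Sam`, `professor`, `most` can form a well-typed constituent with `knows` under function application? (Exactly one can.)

most

dog : (e -> t) — does not combine with knows.
Sam : e — does not combine with knows.
professor : (t -> t) — does not combine with knows.
most — combines: most : ((t -> t) -> ((e -> e) -> e)) takes knows : (t -> t) as argument, giving ((e -> e) -> e).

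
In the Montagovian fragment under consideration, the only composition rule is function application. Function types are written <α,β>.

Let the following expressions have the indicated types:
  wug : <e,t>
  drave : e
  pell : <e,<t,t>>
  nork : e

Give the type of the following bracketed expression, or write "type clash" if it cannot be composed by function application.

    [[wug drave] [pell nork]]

t

[wug drave]: functor wug : <e,t>, argument drave : e; result t.
[pell nork]: functor pell : <e,<t,t>>, argument nork : e; result <t,t>.
[[wug drave] [pell nork]]: functor [pell nork] : <t,t>, argument [wug drave] : t; result t.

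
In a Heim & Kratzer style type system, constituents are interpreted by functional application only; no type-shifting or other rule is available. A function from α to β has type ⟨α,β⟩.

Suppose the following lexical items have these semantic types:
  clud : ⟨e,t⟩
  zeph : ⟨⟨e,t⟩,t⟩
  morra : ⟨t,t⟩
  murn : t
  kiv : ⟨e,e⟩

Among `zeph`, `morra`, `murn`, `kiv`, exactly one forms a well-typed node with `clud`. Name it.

zeph — combines: zeph : ⟨⟨e,t⟩,t⟩ takes clud : ⟨e,t⟩ as argument, giving t.
morra : ⟨t,t⟩ — does not combine with clud.
murn : t — does not combine with clud.
kiv : ⟨e,e⟩ — does not combine with clud.

zeph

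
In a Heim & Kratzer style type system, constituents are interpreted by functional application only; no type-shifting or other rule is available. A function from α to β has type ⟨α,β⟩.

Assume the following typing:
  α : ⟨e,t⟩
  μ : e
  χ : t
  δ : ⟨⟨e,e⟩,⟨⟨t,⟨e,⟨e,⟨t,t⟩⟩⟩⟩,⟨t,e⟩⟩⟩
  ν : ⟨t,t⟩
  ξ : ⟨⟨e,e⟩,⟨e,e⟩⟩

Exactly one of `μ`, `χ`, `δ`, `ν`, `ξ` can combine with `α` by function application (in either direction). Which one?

μ — combines: α : ⟨e,t⟩ takes μ : e as argument, giving t.
χ : t — no; α wants e, and χ wants nothing (atomic).
δ : ⟨⟨e,e⟩,⟨⟨t,⟨e,⟨e,⟨t,t⟩⟩⟩⟩,⟨t,e⟩⟩⟩ — no; α wants e, and δ wants ⟨e,e⟩.
ν : ⟨t,t⟩ — no; α wants e, and ν wants t.
ξ : ⟨⟨e,e⟩,⟨e,e⟩⟩ — no; α wants e, and ξ wants ⟨e,e⟩.

μ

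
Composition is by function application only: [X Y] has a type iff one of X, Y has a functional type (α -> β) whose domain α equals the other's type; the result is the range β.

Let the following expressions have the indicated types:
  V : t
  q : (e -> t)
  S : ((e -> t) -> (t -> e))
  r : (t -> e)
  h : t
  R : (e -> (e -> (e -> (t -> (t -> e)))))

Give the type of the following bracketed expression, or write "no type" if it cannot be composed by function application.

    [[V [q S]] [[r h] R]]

(e -> (t -> (t -> e)))

[q S]: functor S : ((e -> t) -> (t -> e)), argument q : (e -> t); result (t -> e).
[V [q S]]: functor [q S] : (t -> e), argument V : t; result e.
[r h]: functor r : (t -> e), argument h : t; result e.
[[r h] R]: functor R : (e -> (e -> (e -> (t -> (t -> e))))), argument [r h] : e; result (e -> (e -> (t -> (t -> e)))).
[[V [q S]] [[r h] R]]: functor [[r h] R] : (e -> (e -> (t -> (t -> e)))), argument [V [q S]] : e; result (e -> (t -> (t -> e))).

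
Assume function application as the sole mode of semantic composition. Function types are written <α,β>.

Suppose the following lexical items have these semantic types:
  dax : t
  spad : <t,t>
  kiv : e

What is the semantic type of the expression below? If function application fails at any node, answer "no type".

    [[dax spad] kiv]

[dax spad] — spad of type <t,t> combines with dax of type t: type t.
At [[dax spad] kiv]: neither t nor e can take the other as argument; the node is ill-typed.

no type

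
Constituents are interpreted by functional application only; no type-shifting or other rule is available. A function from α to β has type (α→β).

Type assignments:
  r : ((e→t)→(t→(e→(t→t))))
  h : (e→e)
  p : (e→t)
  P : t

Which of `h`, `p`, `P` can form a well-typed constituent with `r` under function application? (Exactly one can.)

p

h : (e→e) — neither side's domain matches the other.
p — combines: r : ((e→t)→(t→(e→(t→t)))) takes p : (e→t) as argument, giving (t→(e→(t→t))).
P : t — neither side's domain matches the other.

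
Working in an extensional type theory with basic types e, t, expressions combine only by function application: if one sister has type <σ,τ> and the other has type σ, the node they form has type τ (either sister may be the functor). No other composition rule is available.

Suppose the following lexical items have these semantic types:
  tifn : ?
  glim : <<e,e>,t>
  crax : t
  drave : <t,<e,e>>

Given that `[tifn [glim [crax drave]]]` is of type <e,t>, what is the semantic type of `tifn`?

<t,<e,t>>

At [tifn [glim [crax drave]]] (required: <e,t>): [glim [crax drave]] is t, which is not a function with range <e,t>; hence tifn is the functor — type <t,<e,t>>.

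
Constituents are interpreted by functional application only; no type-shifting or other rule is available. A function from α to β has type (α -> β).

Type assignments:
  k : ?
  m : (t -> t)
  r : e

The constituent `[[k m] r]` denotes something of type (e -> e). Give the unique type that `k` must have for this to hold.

At [[k m] r] (required: (e -> e)): r is e, which is not a function with range (e -> e); hence [k m] is the functor — type (e -> (e -> e)).
At [k m] (required: (e -> (e -> e))): m is (t -> t), which is not a function with range (e -> (e -> e)); hence k is the functor — type ((t -> t) -> (e -> (e -> e))).

((t -> t) -> (e -> (e -> e)))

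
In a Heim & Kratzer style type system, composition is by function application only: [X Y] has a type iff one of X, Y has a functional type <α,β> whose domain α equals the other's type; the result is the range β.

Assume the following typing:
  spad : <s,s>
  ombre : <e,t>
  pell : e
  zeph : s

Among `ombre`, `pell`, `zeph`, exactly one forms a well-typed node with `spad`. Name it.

ombre : <e,t> — neither side's domain matches the other.
pell : e — neither side's domain matches the other.
zeph — combines: spad : <s,s> takes zeph : s as argument, giving s.

zeph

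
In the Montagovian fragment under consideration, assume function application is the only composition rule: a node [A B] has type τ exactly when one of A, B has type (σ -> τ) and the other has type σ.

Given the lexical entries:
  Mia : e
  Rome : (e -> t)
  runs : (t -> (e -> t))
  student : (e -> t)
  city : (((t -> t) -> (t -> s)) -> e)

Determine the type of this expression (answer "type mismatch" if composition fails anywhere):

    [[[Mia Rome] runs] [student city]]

type mismatch

[Mia Rome]: (e -> t) applied to e yields t.
[[Mia Rome] runs]: (t -> (e -> t)) applied to t yields (e -> t).
At [student city]: neither (e -> t) nor (((t -> t) -> (t -> s)) -> e) can take the other as argument; the node is ill-typed.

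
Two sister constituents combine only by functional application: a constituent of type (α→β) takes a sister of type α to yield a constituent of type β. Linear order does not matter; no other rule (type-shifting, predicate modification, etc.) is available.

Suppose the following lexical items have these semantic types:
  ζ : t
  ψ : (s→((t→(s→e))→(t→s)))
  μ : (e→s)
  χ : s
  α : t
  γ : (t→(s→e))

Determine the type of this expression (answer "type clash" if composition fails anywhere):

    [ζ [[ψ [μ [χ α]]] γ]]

type clash

At [χ α]: neither s nor t can take the other as argument; the node is ill-typed.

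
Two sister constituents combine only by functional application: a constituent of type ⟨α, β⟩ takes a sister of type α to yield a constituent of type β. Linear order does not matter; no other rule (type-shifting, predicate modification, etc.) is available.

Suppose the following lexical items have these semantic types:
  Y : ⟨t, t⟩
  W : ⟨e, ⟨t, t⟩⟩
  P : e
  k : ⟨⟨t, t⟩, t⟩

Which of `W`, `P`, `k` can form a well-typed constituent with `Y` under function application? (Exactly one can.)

k

W : ⟨e, ⟨t, t⟩⟩ — neither side's domain matches the other.
P : e — neither side's domain matches the other.
k — combines: k : ⟨⟨t, t⟩, t⟩ takes Y : ⟨t, t⟩ as argument, giving t.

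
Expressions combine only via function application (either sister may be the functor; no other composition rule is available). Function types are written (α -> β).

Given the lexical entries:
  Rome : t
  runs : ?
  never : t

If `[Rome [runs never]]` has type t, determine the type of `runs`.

(t -> (t -> t))

[Rome [runs never]] is required to be t. Rome : t cannot yield t as functor, so [runs never] : (t -> t).
[runs never] is required to be (t -> t). never : t cannot yield (t -> t) as functor, so runs : (t -> (t -> t)).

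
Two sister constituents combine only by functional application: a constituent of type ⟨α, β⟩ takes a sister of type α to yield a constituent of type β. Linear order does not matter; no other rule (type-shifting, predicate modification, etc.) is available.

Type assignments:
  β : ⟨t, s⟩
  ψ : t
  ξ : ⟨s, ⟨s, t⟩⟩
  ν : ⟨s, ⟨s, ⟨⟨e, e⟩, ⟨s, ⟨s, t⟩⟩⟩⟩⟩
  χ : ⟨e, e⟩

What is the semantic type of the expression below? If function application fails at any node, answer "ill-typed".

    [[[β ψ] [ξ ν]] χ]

At [β ψ], β : ⟨t, s⟩ takes ψ : t, giving s.
At [ξ ν]: neither ⟨s, ⟨s, t⟩⟩ nor ⟨s, ⟨s, ⟨⟨e, e⟩, ⟨s, ⟨s, t⟩⟩⟩⟩⟩ can take the other as argument; the node is ill-typed.

ill-typed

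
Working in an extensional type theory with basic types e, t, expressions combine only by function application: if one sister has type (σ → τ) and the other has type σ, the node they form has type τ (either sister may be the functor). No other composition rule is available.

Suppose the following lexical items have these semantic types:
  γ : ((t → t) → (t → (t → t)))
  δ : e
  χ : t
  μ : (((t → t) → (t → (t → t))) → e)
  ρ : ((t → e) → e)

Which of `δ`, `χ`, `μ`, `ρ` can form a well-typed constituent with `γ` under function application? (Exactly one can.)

δ : e — neither side's domain matches the other.
χ : t — neither side's domain matches the other.
μ — combines: μ : (((t → t) → (t → (t → t))) → e) takes γ : ((t → t) → (t → (t → t))) as argument, giving e.
ρ : ((t → e) → e) — neither side's domain matches the other.

μ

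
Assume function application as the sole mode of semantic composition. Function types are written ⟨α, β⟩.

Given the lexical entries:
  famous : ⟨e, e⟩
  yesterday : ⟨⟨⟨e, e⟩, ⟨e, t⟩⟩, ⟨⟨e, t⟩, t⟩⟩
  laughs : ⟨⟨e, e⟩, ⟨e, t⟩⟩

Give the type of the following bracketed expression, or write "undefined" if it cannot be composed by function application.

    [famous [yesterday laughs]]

undefined

[yesterday laughs]: yesterday is ⟨⟨⟨e, e⟩, ⟨e, t⟩⟩, ⟨⟨e, t⟩, t⟩⟩, laughs is ⟨⟨e, e⟩, ⟨e, t⟩⟩; result ⟨⟨e, t⟩, t⟩.
[famous [yesterday laughs]]: ⟨e, e⟩ and ⟨⟨e, t⟩, t⟩ cannot combine by function application — type clash.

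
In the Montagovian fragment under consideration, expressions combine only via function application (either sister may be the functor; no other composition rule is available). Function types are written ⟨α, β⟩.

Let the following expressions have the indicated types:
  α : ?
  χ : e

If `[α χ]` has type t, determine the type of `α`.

⟨e, t⟩

For [α χ] to have type t with χ of type e, α must be the function: α : ⟨e, t⟩.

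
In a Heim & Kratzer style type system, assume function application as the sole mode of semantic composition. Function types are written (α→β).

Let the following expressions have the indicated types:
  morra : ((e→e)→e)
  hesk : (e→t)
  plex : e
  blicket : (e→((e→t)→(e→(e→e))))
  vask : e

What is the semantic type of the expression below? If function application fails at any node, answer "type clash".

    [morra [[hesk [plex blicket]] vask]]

e

[plex blicket]: blicket is (e→((e→t)→(e→(e→e)))), plex is e; result ((e→t)→(e→(e→e))).
[hesk [plex blicket]]: [plex blicket] is ((e→t)→(e→(e→e))), hesk is (e→t); result (e→(e→e)).
[[hesk [plex blicket]] vask]: [hesk [plex blicket]] is (e→(e→e)), vask is e; result (e→e).
[morra [[hesk [plex blicket]] vask]]: morra is ((e→e)→e), [[hesk [plex blicket]] vask] is (e→e); result e.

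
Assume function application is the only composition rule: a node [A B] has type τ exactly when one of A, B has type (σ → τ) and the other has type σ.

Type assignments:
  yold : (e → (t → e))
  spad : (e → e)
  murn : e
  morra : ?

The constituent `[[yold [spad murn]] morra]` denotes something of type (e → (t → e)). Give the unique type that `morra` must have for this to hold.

((t → e) → (e → (t → e)))

[[yold [spad murn]] morra] must have type (e → (t → e)). The sister [yold [spad murn]] has type (t → e); that is not a function onto (e → (t → e)), so morra must be the functor, of type ((t → e) → (e → (t → e))).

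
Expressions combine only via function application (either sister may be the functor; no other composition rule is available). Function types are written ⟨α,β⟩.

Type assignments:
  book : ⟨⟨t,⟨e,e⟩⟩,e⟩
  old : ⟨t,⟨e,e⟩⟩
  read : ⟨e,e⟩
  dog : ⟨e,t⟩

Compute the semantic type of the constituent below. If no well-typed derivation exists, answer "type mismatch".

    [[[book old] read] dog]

t

[book old]: book is ⟨⟨t,⟨e,e⟩⟩,e⟩, old is ⟨t,⟨e,e⟩⟩; result e.
[[book old] read]: read is ⟨e,e⟩, [book old] is e; result e.
[[[book old] read] dog]: dog is ⟨e,t⟩, [[book old] read] is e; result t.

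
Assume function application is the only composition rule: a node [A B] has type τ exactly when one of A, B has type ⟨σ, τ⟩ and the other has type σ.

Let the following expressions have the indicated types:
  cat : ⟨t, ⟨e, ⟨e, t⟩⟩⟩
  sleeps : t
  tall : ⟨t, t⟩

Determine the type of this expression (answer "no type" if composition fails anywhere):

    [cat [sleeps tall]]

[sleeps tall] — tall of type ⟨t, t⟩ combines with sleeps of type t: type t.
[cat [sleeps tall]] — cat of type ⟨t, ⟨e, ⟨e, t⟩⟩⟩ combines with [sleeps tall] of type t: type ⟨e, ⟨e, t⟩⟩.

⟨e, ⟨e, t⟩⟩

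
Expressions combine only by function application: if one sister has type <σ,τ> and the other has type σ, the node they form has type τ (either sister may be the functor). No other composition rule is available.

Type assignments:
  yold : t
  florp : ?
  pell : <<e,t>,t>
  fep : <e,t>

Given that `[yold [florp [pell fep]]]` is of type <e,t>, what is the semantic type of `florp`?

At [yold [florp [pell fep]]] (required: <e,t>): yold is t, which is not a function with range <e,t>; hence [florp [pell fep]] is the functor — type <t,<e,t>>.
At [florp [pell fep]] (required: <t,<e,t>>): [pell fep] is t, which is not a function with range <t,<e,t>>; hence florp is the functor — type <t,<t,<e,t>>>.

<t,<t,<e,t>>>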